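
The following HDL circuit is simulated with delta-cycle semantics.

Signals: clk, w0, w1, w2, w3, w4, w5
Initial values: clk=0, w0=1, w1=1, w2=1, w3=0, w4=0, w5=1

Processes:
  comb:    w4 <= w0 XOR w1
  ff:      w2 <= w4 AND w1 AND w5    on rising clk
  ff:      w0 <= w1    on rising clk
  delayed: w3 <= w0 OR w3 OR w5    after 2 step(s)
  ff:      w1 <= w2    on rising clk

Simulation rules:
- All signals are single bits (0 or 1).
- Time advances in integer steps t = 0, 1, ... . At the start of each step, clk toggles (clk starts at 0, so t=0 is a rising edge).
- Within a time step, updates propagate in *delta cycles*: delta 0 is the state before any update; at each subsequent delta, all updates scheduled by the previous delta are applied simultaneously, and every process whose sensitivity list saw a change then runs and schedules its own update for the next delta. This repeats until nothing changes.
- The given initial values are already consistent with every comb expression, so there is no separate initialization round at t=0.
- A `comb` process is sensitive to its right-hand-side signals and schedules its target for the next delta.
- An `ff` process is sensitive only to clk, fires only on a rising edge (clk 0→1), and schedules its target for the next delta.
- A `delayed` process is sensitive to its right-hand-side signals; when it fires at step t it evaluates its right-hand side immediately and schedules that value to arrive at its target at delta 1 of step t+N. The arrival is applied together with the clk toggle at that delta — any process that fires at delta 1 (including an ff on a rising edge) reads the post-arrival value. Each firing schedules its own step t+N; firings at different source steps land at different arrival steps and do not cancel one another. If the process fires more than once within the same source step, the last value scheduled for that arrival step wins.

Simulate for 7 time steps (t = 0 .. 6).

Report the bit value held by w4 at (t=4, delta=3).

0

[bits: w2,clk,w1,w3,w4,w0,w5]
t=0: Δ0=1010011 Δ1=1110011 Δ2=0110011 | 2Δ
t=1: Δ0=0110011 Δ1=0010011 | 1Δ
t=2: Δ0=0010011 Δ1=0110011 Δ2=0100011 Δ3=0100111 | 3Δ
t=3: Δ0=0100111 Δ1=0000111 | 1Δ
t=4: Δ0=0000111 Δ1=0100111 Δ2=0100101 Δ3=0100001 | 3Δ
t=5: Δ0=0100001 Δ1=0000001 | 1Δ
t=6: Δ0=0000001 Δ1=0101001 | 1Δ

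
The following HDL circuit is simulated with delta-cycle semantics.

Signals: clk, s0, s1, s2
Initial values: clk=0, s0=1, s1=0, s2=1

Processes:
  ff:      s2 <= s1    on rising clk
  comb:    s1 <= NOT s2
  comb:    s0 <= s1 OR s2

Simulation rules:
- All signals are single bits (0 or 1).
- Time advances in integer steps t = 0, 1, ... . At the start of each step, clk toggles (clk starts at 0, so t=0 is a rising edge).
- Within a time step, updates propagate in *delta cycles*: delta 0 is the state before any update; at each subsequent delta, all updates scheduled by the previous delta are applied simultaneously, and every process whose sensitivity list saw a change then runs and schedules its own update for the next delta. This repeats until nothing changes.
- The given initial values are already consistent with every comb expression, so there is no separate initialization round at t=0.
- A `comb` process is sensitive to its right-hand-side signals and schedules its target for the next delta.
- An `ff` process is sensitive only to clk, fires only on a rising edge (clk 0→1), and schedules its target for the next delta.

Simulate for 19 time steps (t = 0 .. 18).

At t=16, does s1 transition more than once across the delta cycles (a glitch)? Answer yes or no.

[bits: s0,clk,s1,s2]
t=0: Δ0=1001 Δ1=1101 Δ2=1100 Δ3=0110 Δ4=1110 | 4Δ
t=1: Δ0=1110 Δ1=1010 | 1Δ
t=2: Δ0=1010 Δ1=1110 Δ2=1111 Δ3=1101 | 3Δ
t=3: Δ0=1101 Δ1=1001 | 1Δ
t=4: Δ0=1001 Δ1=1101 Δ2=1100 Δ3=0110 Δ4=1110 | 4Δ
t=5: Δ0=1110 Δ1=1010 | 1Δ
t=6: Δ0=1010 Δ1=1110 Δ2=1111 Δ3=1101 | 3Δ
t=7: Δ0=1101 Δ1=1001 | 1Δ
t=8: Δ0=1001 Δ1=1101 Δ2=1100 Δ3=0110 Δ4=1110 | 4Δ
t=9: Δ0=1110 Δ1=1010 | 1Δ
t=10: Δ0=1010 Δ1=1110 Δ2=1111 Δ3=1101 | 3Δ
t=11: Δ0=1101 Δ1=1001 | 1Δ
t=12: Δ0=1001 Δ1=1101 Δ2=1100 Δ3=0110 Δ4=1110 | 4Δ
t=13: Δ0=1110 Δ1=1010 | 1Δ
t=14: Δ0=1010 Δ1=1110 Δ2=1111 Δ3=1101 | 3Δ
t=15: Δ0=1101 Δ1=1001 | 1Δ
t=16: Δ0=1001 Δ1=1101 Δ2=1100 Δ3=0110 Δ4=1110 | 4Δ
t=17: Δ0=1110 Δ1=1010 | 1Δ
t=18: Δ0=1010 Δ1=1110 Δ2=1111 Δ3=1101 | 3Δ

no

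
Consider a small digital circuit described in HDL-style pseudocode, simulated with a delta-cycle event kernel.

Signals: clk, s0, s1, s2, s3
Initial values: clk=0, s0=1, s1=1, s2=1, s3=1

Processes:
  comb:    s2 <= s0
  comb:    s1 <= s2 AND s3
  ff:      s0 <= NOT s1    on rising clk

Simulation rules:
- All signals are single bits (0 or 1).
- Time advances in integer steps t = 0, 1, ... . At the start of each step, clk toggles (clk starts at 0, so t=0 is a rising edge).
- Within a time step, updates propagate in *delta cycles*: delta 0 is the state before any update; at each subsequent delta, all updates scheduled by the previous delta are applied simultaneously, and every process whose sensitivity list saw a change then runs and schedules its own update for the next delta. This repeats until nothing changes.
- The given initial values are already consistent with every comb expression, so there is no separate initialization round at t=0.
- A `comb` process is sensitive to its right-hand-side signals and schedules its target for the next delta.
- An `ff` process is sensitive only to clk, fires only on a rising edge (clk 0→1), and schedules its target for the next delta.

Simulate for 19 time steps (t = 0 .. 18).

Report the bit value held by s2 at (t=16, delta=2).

1

[bits: s2,s3,s0,s1,clk]
t=0: Δ0=11110 Δ1=11111 Δ2=11011 Δ3=01011 Δ4=01001 | 4Δ
t=1: Δ0=01001 Δ1=01000 | 1Δ
t=2: Δ0=01000 Δ1=01001 Δ2=01101 Δ3=11101 Δ4=11111 | 4Δ
t=3: Δ0=11111 Δ1=11110 | 1Δ
t=4: Δ0=11110 Δ1=11111 Δ2=11011 Δ3=01011 Δ4=01001 | 4Δ
t=5: Δ0=01001 Δ1=01000 | 1Δ
t=6: Δ0=01000 Δ1=01001 Δ2=01101 Δ3=11101 Δ4=11111 | 4Δ
t=7: Δ0=11111 Δ1=11110 | 1Δ
t=8: Δ0=11110 Δ1=11111 Δ2=11011 Δ3=01011 Δ4=01001 | 4Δ
t=9: Δ0=01001 Δ1=01000 | 1Δ
t=10: Δ0=01000 Δ1=01001 Δ2=01101 Δ3=11101 Δ4=11111 | 4Δ
t=11: Δ0=11111 Δ1=11110 | 1Δ
t=12: Δ0=11110 Δ1=11111 Δ2=11011 Δ3=01011 Δ4=01001 | 4Δ
t=13: Δ0=01001 Δ1=01000 | 1Δ
t=14: Δ0=01000 Δ1=01001 Δ2=01101 Δ3=11101 Δ4=11111 | 4Δ
t=15: Δ0=11111 Δ1=11110 | 1Δ
t=16: Δ0=11110 Δ1=11111 Δ2=11011 Δ3=01011 Δ4=01001 | 4Δ
t=17: Δ0=01001 Δ1=01000 | 1Δ
t=18: Δ0=01000 Δ1=01001 Δ2=01101 Δ3=11101 Δ4=11111 | 4Δ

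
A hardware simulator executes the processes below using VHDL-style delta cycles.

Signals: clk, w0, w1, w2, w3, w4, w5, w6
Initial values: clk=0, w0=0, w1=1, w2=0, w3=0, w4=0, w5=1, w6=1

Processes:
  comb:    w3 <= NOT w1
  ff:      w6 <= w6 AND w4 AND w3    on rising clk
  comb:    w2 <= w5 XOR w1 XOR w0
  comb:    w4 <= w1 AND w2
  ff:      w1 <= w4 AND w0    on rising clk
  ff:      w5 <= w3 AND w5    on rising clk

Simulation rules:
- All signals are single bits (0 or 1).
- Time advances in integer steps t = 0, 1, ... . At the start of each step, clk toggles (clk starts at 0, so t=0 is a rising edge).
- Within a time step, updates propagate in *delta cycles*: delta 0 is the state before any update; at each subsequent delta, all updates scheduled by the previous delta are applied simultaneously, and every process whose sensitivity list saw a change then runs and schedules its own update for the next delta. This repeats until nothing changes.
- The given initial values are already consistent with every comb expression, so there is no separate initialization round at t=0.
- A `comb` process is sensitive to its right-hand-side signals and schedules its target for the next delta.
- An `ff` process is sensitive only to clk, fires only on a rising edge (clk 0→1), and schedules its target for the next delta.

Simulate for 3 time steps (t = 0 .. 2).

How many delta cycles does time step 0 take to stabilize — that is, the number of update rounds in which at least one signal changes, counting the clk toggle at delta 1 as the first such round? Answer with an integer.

3

t0.Δ0 w2=0 w6=1 clk=0 w0=0 w1=1 w4=0 w5=1 w3=0
t0.Δ1 w2=0 w6=1 clk=1 w0=0 w1=1 w4=0 w5=1 w3=0
t0.Δ2 w2=0 w6=0 clk=1 w0=0 w1=0 w4=0 w5=0 w3=0
t0.Δ3 w2=0 w6=0 clk=1 w0=0 w1=0 w4=0 w5=0 w3=1
t1.Δ0 w2=0 w6=0 clk=1 w0=0 w1=0 w4=0 w5=0 w3=1
t1.Δ1 w2=0 w6=0 clk=0 w0=0 w1=0 w4=0 w5=0 w3=1
t2.Δ0 w2=0 w6=0 clk=0 w0=0 w1=0 w4=0 w5=0 w3=1
t2.Δ1 w2=0 w6=0 clk=1 w0=0 w1=0 w4=0 w5=0 w3=1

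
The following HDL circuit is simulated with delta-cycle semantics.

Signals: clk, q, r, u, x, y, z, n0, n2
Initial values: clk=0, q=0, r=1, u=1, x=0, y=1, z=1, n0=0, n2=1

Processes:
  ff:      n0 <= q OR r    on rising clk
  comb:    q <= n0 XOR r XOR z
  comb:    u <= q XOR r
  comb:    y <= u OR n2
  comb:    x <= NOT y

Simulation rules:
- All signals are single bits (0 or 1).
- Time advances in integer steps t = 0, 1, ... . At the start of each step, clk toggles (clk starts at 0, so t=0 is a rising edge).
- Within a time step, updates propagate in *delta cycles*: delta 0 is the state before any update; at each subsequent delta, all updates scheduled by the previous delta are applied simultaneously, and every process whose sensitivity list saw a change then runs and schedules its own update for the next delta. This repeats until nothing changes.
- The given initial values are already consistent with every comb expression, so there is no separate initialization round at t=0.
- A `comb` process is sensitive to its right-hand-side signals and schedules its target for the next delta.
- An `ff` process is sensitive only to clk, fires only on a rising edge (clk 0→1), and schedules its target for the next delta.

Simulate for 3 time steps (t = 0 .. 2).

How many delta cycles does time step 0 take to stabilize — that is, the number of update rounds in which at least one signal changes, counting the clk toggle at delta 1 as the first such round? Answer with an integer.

[bits: z,n0,n2,q,y,u,clk,x,r]
t=0: Δ0=101011001 Δ1=101011101 Δ2=111011101 Δ3=111111101 Δ4=111110101 | 4Δ
t=1: Δ0=111110101 Δ1=111110001 | 1Δ
t=2: Δ0=111110001 Δ1=111110101 | 1Δ

4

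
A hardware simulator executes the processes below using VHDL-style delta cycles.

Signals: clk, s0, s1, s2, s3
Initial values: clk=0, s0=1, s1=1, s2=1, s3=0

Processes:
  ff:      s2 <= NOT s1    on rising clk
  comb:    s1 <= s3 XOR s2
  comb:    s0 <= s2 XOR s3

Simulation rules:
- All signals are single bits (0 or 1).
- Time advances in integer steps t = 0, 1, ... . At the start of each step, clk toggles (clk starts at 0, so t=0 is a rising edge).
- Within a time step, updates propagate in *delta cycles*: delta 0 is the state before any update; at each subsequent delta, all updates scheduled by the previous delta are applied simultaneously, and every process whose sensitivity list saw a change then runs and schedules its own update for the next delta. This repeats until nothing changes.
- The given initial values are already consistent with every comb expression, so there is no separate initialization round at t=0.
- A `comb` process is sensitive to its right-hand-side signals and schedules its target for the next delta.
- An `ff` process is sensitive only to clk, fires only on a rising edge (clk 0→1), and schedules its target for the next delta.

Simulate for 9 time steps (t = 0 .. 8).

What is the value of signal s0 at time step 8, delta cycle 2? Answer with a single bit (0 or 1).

1

t=0 Δ0: s3=0 s0=1 clk=0 s2=1 s1=1
  Δ1: clk:0→1
  Δ2: s2:1→0
  Δ3: s0:1→0, s1:1→0
  (3Δ to stable)
t=1 Δ0: s3=0 s0=0 clk=1 s2=0 s1=0
  Δ1: clk:1→0
  (1Δ to stable)
t=2 Δ0: s3=0 s0=0 clk=0 s2=0 s1=0
  Δ1: clk:0→1
  Δ2: s2:0→1
  Δ3: s0:0→1, s1:0→1
  (3Δ to stable)
t=3 Δ0: s3=0 s0=1 clk=1 s2=1 s1=1
  Δ1: clk:1→0
  (1Δ to stable)
t=4 Δ0: s3=0 s0=1 clk=0 s2=1 s1=1
  Δ1: clk:0→1
  Δ2: s2:1→0
  Δ3: s0:1→0, s1:1→0
  (3Δ to stable)
t=5 Δ0: s3=0 s0=0 clk=1 s2=0 s1=0
  Δ1: clk:1→0
  (1Δ to stable)
t=6 Δ0: s3=0 s0=0 clk=0 s2=0 s1=0
  Δ1: clk:0→1
  Δ2: s2:0→1
  Δ3: s0:0→1, s1:0→1
  (3Δ to stable)
t=7 Δ0: s3=0 s0=1 clk=1 s2=1 s1=1
  Δ1: clk:1→0
  (1Δ to stable)
t=8 Δ0: s3=0 s0=1 clk=0 s2=1 s1=1
  Δ1: clk:0→1
  Δ2: s2:1→0
  Δ3: s0:1→0, s1:1→0
  (3Δ to stable)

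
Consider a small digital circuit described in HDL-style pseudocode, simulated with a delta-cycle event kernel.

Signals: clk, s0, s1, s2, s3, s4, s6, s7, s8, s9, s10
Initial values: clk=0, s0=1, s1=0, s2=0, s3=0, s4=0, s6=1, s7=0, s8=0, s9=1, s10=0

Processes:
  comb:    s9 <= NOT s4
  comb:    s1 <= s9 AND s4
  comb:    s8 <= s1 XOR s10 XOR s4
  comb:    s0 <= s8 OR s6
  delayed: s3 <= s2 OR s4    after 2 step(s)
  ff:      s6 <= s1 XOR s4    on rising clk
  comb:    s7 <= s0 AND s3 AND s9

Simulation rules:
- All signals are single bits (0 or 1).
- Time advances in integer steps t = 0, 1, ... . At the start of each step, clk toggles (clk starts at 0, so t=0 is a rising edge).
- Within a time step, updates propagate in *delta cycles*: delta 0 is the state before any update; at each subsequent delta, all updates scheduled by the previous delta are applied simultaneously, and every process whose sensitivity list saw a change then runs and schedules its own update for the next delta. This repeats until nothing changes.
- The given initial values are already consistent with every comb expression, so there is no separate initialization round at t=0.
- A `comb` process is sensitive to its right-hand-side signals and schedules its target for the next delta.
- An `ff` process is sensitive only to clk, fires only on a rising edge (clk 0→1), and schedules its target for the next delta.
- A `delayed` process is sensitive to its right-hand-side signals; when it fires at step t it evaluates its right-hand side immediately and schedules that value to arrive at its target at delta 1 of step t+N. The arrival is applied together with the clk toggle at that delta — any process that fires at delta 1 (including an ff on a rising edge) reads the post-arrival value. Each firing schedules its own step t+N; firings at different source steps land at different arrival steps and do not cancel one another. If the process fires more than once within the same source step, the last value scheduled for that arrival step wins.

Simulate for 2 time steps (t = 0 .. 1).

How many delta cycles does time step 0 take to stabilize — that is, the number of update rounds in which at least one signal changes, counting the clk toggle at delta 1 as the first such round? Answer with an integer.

3

t0.Δ0 clk=0 s4=0 s10=0 s2=0 s0=1 s6=1 s9=1 s3=0 s7=0 s1=0 s8=0
t0.Δ1 clk=1 s4=0 s10=0 s2=0 s0=1 s6=1 s9=1 s3=0 s7=0 s1=0 s8=0
t0.Δ2 clk=1 s4=0 s10=0 s2=0 s0=1 s6=0 s9=1 s3=0 s7=0 s1=0 s8=0
t0.Δ3 clk=1 s4=0 s10=0 s2=0 s0=0 s6=0 s9=1 s3=0 s7=0 s1=0 s8=0
t1.Δ0 clk=1 s4=0 s10=0 s2=0 s0=0 s6=0 s9=1 s3=0 s7=0 s1=0 s8=0
t1.Δ1 clk=0 s4=0 s10=0 s2=0 s0=0 s6=0 s9=1 s3=0 s7=0 s1=0 s8=0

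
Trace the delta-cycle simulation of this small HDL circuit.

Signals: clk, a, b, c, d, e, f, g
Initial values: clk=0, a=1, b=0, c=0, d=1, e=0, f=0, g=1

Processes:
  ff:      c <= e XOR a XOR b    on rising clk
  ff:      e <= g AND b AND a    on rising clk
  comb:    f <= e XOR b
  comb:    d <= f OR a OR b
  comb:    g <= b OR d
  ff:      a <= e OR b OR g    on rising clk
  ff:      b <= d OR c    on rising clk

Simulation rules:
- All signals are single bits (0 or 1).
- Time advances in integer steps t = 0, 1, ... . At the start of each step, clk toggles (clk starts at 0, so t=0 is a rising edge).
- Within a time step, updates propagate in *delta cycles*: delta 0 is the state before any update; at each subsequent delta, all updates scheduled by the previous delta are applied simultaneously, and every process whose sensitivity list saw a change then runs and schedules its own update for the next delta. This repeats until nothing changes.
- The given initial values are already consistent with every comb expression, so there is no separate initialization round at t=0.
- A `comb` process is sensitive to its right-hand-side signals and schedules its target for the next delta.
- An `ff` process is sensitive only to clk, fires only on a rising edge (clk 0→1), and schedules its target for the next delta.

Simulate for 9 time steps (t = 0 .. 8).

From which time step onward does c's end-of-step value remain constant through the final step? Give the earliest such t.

t=0 Δ0: d=1 c=0 b=0 clk=0 a=1 f=0 g=1 e=0
  Δ1: clk:0→1
  Δ2: c:0→1, b:0→1
  Δ3: f:0→1
  (3Δ to stable)
t=1 Δ0: d=1 c=1 b=1 clk=1 a=1 f=1 g=1 e=0
  Δ1: clk:1→0
  (1Δ to stable)
t=2 Δ0: d=1 c=1 b=1 clk=0 a=1 f=1 g=1 e=0
  Δ1: clk:0→1
  Δ2: c:1→0, e:0→1
  Δ3: f:1→0
  (3Δ to stable)
t=3 Δ0: d=1 c=0 b=1 clk=1 a=1 f=0 g=1 e=1
  Δ1: clk:1→0
  (1Δ to stable)
t=4 Δ0: d=1 c=0 b=1 clk=0 a=1 f=0 g=1 e=1
  Δ1: clk:0→1
  Δ2: c:0→1
  (2Δ to stable)
t=5 Δ0: d=1 c=1 b=1 clk=1 a=1 f=0 g=1 e=1
  Δ1: clk:1→0
  (1Δ to stable)
t=6 Δ0: d=1 c=1 b=1 clk=0 a=1 f=0 g=1 e=1
  Δ1: clk:0→1
  (1Δ to stable)
t=7 Δ0: d=1 c=1 b=1 clk=1 a=1 f=0 g=1 e=1
  Δ1: clk:1→0
  (1Δ to stable)
t=8 Δ0: d=1 c=1 b=1 clk=0 a=1 f=0 g=1 e=1
  Δ1: clk:0→1
  (1Δ to stable)

4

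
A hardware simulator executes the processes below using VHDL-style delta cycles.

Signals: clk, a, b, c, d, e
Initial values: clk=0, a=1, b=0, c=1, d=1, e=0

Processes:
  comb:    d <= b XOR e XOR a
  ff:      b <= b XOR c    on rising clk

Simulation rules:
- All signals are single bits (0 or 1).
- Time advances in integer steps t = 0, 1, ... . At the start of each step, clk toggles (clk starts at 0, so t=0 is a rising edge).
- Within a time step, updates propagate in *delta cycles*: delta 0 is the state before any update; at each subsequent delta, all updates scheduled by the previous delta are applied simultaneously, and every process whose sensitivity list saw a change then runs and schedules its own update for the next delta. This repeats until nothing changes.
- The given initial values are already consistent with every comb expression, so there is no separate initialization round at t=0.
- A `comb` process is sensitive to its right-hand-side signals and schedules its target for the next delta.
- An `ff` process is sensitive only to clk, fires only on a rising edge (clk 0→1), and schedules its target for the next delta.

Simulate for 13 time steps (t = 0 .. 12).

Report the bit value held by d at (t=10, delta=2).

[bits: e,b,a,c,d,clk]
t=0: Δ0=001110 Δ1=001111 Δ2=011111 Δ3=011101 | 3Δ
t=1: Δ0=011101 Δ1=011100 | 1Δ
t=2: Δ0=011100 Δ1=011101 Δ2=001101 Δ3=001111 | 3Δ
t=3: Δ0=001111 Δ1=001110 | 1Δ
t=4: Δ0=001110 Δ1=001111 Δ2=011111 Δ3=011101 | 3Δ
t=5: Δ0=011101 Δ1=011100 | 1Δ
t=6: Δ0=011100 Δ1=011101 Δ2=001101 Δ3=001111 | 3Δ
t=7: Δ0=001111 Δ1=001110 | 1Δ
t=8: Δ0=001110 Δ1=001111 Δ2=011111 Δ3=011101 | 3Δ
t=9: Δ0=011101 Δ1=011100 | 1Δ
t=10: Δ0=011100 Δ1=011101 Δ2=001101 Δ3=001111 | 3Δ
t=11: Δ0=001111 Δ1=001110 | 1Δ
t=12: Δ0=001110 Δ1=001111 Δ2=011111 Δ3=011101 | 3Δ

0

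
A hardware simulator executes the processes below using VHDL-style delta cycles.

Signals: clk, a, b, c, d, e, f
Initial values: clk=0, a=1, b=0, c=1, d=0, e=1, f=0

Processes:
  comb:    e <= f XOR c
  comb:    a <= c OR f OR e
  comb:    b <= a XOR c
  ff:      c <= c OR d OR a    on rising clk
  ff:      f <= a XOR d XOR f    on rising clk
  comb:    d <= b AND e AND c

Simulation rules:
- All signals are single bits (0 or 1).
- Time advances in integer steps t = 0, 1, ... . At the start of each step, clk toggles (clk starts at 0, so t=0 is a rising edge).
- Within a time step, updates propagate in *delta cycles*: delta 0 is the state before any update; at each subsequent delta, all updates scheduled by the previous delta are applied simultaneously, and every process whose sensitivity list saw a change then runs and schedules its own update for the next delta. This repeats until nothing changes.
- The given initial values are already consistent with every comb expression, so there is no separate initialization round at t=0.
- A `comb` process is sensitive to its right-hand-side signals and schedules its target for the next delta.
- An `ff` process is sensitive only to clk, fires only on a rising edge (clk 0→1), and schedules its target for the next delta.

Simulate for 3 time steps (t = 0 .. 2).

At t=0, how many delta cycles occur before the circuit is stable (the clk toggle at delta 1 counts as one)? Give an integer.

t0.Δ0 d=0 e=1 f=0 c=1 clk=0 b=0 a=1
t0.Δ1 d=0 e=1 f=0 c=1 clk=1 b=0 a=1
t0.Δ2 d=0 e=1 f=1 c=1 clk=1 b=0 a=1
t0.Δ3 d=0 e=0 f=1 c=1 clk=1 b=0 a=1
t1.Δ0 d=0 e=0 f=1 c=1 clk=1 b=0 a=1
t1.Δ1 d=0 e=0 f=1 c=1 clk=0 b=0 a=1
t2.Δ0 d=0 e=0 f=1 c=1 clk=0 b=0 a=1
t2.Δ1 d=0 e=0 f=1 c=1 clk=1 b=0 a=1
t2.Δ2 d=0 e=0 f=0 c=1 clk=1 b=0 a=1
t2.Δ3 d=0 e=1 f=0 c=1 clk=1 b=0 a=1

3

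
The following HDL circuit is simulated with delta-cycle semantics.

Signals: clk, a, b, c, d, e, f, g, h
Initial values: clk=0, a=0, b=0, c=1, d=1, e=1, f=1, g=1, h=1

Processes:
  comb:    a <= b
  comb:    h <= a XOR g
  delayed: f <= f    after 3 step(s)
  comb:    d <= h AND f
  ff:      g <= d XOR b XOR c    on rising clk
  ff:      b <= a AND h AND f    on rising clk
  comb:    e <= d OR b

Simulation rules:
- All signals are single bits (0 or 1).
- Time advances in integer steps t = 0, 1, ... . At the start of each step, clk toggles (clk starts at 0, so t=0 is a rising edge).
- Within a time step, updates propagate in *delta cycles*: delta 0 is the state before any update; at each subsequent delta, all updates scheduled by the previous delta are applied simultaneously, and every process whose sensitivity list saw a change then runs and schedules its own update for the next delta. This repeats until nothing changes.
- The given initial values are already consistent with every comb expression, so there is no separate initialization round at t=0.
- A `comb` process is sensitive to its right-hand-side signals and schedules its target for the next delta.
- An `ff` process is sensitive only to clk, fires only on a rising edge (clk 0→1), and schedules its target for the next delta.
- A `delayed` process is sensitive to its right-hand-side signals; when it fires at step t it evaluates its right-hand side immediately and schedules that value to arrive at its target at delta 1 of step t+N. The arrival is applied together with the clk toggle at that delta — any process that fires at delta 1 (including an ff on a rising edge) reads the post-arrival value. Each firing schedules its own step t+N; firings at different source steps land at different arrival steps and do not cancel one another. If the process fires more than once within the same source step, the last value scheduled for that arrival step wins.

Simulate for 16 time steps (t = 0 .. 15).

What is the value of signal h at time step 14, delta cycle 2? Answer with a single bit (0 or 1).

0

t0.Δ0 h=1 e=1 a=0 f=1 clk=0 g=1 d=1 b=0 c=1
t0.Δ1 h=1 e=1 a=0 f=1 clk=1 g=1 d=1 b=0 c=1
t0.Δ2 h=1 e=1 a=0 f=1 clk=1 g=0 d=1 b=0 c=1
t0.Δ3 h=0 e=1 a=0 f=1 clk=1 g=0 d=1 b=0 c=1
t0.Δ4 h=0 e=1 a=0 f=1 clk=1 g=0 d=0 b=0 c=1
t0.Δ5 h=0 e=0 a=0 f=1 clk=1 g=0 d=0 b=0 c=1
t1.Δ0 h=0 e=0 a=0 f=1 clk=1 g=0 d=0 b=0 c=1
t1.Δ1 h=0 e=0 a=0 f=1 clk=0 g=0 d=0 b=0 c=1
t2.Δ0 h=0 e=0 a=0 f=1 clk=0 g=0 d=0 b=0 c=1
t2.Δ1 h=0 e=0 a=0 f=1 clk=1 g=0 d=0 b=0 c=1
t2.Δ2 h=0 e=0 a=0 f=1 clk=1 g=1 d=0 b=0 c=1
t2.Δ3 h=1 e=0 a=0 f=1 clk=1 g=1 d=0 b=0 c=1
t2.Δ4 h=1 e=0 a=0 f=1 clk=1 g=1 d=1 b=0 c=1
t2.Δ5 h=1 e=1 a=0 f=1 clk=1 g=1 d=1 b=0 c=1
t3.Δ0 h=1 e=1 a=0 f=1 clk=1 g=1 d=1 b=0 c=1
t3.Δ1 h=1 e=1 a=0 f=1 clk=0 g=1 d=1 b=0 c=1
t4.Δ0 h=1 e=1 a=0 f=1 clk=0 g=1 d=1 b=0 c=1
t4.Δ1 h=1 e=1 a=0 f=1 clk=1 g=1 d=1 b=0 c=1
t4.Δ2 h=1 e=1 a=0 f=1 clk=1 g=0 d=1 b=0 c=1
t4.Δ3 h=0 e=1 a=0 f=1 clk=1 g=0 d=1 b=0 c=1
t4.Δ4 h=0 e=1 a=0 f=1 clk=1 g=0 d=0 b=0 c=1
t4.Δ5 h=0 e=0 a=0 f=1 clk=1 g=0 d=0 b=0 c=1
t5.Δ0 h=0 e=0 a=0 f=1 clk=1 g=0 d=0 b=0 c=1
t5.Δ1 h=0 e=0 a=0 f=1 clk=0 g=0 d=0 b=0 c=1
t6.Δ0 h=0 e=0 a=0 f=1 clk=0 g=0 d=0 b=0 c=1
t6.Δ1 h=0 e=0 a=0 f=1 clk=1 g=0 d=0 b=0 c=1
t6.Δ2 h=0 e=0 a=0 f=1 clk=1 g=1 d=0 b=0 c=1
t6.Δ3 h=1 e=0 a=0 f=1 clk=1 g=1 d=0 b=0 c=1
t6.Δ4 h=1 e=0 a=0 f=1 clk=1 g=1 d=1 b=0 c=1
t6.Δ5 h=1 e=1 a=0 f=1 clk=1 g=1 d=1 b=0 c=1
t7.Δ0 h=1 e=1 a=0 f=1 clk=1 g=1 d=1 b=0 c=1
t7.Δ1 h=1 e=1 a=0 f=1 clk=0 g=1 d=1 b=0 c=1
t8.Δ0 h=1 e=1 a=0 f=1 clk=0 g=1 d=1 b=0 c=1
t8.Δ1 h=1 e=1 a=0 f=1 clk=1 g=1 d=1 b=0 c=1
t8.Δ2 h=1 e=1 a=0 f=1 clk=1 g=0 d=1 b=0 c=1
t8.Δ3 h=0 e=1 a=0 f=1 clk=1 g=0 d=1 b=0 c=1
t8.Δ4 h=0 e=1 a=0 f=1 clk=1 g=0 d=0 b=0 c=1
t8.Δ5 h=0 e=0 a=0 f=1 clk=1 g=0 d=0 b=0 c=1
t9.Δ0 h=0 e=0 a=0 f=1 clk=1 g=0 d=0 b=0 c=1
t9.Δ1 h=0 e=0 a=0 f=1 clk=0 g=0 d=0 b=0 c=1
t10.Δ0 h=0 e=0 a=0 f=1 clk=0 g=0 d=0 b=0 c=1
t10.Δ1 h=0 e=0 a=0 f=1 clk=1 g=0 d=0 b=0 c=1
t10.Δ2 h=0 e=0 a=0 f=1 clk=1 g=1 d=0 b=0 c=1
t10.Δ3 h=1 e=0 a=0 f=1 clk=1 g=1 d=0 b=0 c=1
t10.Δ4 h=1 e=0 a=0 f=1 clk=1 g=1 d=1 b=0 c=1
t10.Δ5 h=1 e=1 a=0 f=1 clk=1 g=1 d=1 b=0 c=1
t11.Δ0 h=1 e=1 a=0 f=1 clk=1 g=1 d=1 b=0 c=1
t11.Δ1 h=1 e=1 a=0 f=1 clk=0 g=1 d=1 b=0 c=1
t12.Δ0 h=1 e=1 a=0 f=1 clk=0 g=1 d=1 b=0 c=1
t12.Δ1 h=1 e=1 a=0 f=1 clk=1 g=1 d=1 b=0 c=1
t12.Δ2 h=1 e=1 a=0 f=1 clk=1 g=0 d=1 b=0 c=1
t12.Δ3 h=0 e=1 a=0 f=1 clk=1 g=0 d=1 b=0 c=1
t12.Δ4 h=0 e=1 a=0 f=1 clk=1 g=0 d=0 b=0 c=1
t12.Δ5 h=0 e=0 a=0 f=1 clk=1 g=0 d=0 b=0 c=1
t13.Δ0 h=0 e=0 a=0 f=1 clk=1 g=0 d=0 b=0 c=1
t13.Δ1 h=0 e=0 a=0 f=1 clk=0 g=0 d=0 b=0 c=1
t14.Δ0 h=0 e=0 a=0 f=1 clk=0 g=0 d=0 b=0 c=1
t14.Δ1 h=0 e=0 a=0 f=1 clk=1 g=0 d=0 b=0 c=1
t14.Δ2 h=0 e=0 a=0 f=1 clk=1 g=1 d=0 b=0 c=1
t14.Δ3 h=1 e=0 a=0 f=1 clk=1 g=1 d=0 b=0 c=1
t14.Δ4 h=1 e=0 a=0 f=1 clk=1 g=1 d=1 b=0 c=1
t14.Δ5 h=1 e=1 a=0 f=1 clk=1 g=1 d=1 b=0 c=1
t15.Δ0 h=1 e=1 a=0 f=1 clk=1 g=1 d=1 b=0 c=1
t15.Δ1 h=1 e=1 a=0 f=1 clk=0 g=1 d=1 b=0 c=1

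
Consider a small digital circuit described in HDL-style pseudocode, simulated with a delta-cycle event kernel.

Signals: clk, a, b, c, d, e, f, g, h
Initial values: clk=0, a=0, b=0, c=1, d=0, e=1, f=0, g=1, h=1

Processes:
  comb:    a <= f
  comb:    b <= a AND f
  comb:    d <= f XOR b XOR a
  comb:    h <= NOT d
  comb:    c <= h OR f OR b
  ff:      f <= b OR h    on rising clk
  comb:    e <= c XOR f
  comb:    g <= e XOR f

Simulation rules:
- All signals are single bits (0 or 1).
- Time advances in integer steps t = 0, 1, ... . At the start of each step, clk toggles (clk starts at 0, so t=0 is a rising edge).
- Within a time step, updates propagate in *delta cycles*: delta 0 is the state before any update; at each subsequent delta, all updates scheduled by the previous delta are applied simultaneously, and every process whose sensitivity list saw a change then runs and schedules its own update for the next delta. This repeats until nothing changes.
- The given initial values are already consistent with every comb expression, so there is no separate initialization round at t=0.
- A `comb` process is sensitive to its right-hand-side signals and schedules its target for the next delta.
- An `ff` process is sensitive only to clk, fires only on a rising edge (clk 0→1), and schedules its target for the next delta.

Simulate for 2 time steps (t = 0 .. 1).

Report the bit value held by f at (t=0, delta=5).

[bits: h,g,clk,b,a,d,f,c,e]
t=0: Δ0=110000011 Δ1=111000011 Δ2=111000111 Δ3=101011110 Δ4=011110110 Δ5=111111110 Δ6=011111110 | 6Δ
t=1: Δ0=011111110 Δ1=010111110 | 1Δ

1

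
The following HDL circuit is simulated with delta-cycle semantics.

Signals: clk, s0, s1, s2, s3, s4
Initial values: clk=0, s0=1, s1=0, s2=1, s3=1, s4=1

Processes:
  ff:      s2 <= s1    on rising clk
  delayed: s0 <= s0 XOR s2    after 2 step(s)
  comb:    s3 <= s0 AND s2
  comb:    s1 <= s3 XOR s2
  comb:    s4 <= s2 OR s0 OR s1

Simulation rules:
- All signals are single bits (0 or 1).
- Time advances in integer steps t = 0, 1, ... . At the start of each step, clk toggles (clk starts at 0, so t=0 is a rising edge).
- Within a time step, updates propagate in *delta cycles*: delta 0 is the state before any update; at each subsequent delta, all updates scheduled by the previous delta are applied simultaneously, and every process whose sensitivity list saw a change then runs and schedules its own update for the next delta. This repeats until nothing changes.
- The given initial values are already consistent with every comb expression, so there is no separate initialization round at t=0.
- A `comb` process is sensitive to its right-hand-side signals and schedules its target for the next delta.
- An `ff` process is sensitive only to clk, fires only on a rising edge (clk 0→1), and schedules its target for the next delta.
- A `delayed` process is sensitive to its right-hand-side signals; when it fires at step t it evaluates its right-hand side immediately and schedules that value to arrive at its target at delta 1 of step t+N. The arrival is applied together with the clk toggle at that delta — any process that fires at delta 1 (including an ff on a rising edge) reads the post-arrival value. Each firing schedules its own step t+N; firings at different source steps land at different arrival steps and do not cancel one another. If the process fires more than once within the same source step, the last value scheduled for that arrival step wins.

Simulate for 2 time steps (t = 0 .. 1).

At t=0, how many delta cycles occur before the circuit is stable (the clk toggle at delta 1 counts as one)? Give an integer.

[bits: s1,s3,s2,clk,s0,s4]
t=0: Δ0=011011 Δ1=011111 Δ2=010111 Δ3=100111 Δ4=000111 | 4Δ
t=1: Δ0=000111 Δ1=000011 | 1Δ

4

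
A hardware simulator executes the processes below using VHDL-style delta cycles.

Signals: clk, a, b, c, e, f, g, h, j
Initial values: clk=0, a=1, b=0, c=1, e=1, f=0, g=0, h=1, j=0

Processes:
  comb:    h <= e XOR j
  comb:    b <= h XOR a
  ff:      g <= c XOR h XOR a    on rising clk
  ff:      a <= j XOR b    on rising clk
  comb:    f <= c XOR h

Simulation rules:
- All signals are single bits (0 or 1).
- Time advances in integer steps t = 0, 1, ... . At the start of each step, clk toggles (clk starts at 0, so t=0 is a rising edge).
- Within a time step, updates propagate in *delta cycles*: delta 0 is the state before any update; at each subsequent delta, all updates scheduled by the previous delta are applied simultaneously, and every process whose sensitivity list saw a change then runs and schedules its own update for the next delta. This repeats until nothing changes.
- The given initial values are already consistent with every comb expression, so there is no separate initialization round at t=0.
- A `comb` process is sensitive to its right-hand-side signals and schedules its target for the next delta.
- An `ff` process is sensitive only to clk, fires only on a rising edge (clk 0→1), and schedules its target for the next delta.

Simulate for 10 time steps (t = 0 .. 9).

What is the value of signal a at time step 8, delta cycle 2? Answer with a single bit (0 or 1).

t0.Δ0 c=1 e=1 b=0 f=0 a=1 g=0 j=0 h=1 clk=0
t0.Δ1 c=1 e=1 b=0 f=0 a=1 g=0 j=0 h=1 clk=1
t0.Δ2 c=1 e=1 b=0 f=0 a=0 g=1 j=0 h=1 clk=1
t0.Δ3 c=1 e=1 b=1 f=0 a=0 g=1 j=0 h=1 clk=1
t1.Δ0 c=1 e=1 b=1 f=0 a=0 g=1 j=0 h=1 clk=1
t1.Δ1 c=1 e=1 b=1 f=0 a=0 g=1 j=0 h=1 clk=0
t2.Δ0 c=1 e=1 b=1 f=0 a=0 g=1 j=0 h=1 clk=0
t2.Δ1 c=1 e=1 b=1 f=0 a=0 g=1 j=0 h=1 clk=1
t2.Δ2 c=1 e=1 b=1 f=0 a=1 g=0 j=0 h=1 clk=1
t2.Δ3 c=1 e=1 b=0 f=0 a=1 g=0 j=0 h=1 clk=1
t3.Δ0 c=1 e=1 b=0 f=0 a=1 g=0 j=0 h=1 clk=1
t3.Δ1 c=1 e=1 b=0 f=0 a=1 g=0 j=0 h=1 clk=0
t4.Δ0 c=1 e=1 b=0 f=0 a=1 g=0 j=0 h=1 clk=0
t4.Δ1 c=1 e=1 b=0 f=0 a=1 g=0 j=0 h=1 clk=1
t4.Δ2 c=1 e=1 b=0 f=0 a=0 g=1 j=0 h=1 clk=1
t4.Δ3 c=1 e=1 b=1 f=0 a=0 g=1 j=0 h=1 clk=1
t5.Δ0 c=1 e=1 b=1 f=0 a=0 g=1 j=0 h=1 clk=1
t5.Δ1 c=1 e=1 b=1 f=0 a=0 g=1 j=0 h=1 clk=0
t6.Δ0 c=1 e=1 b=1 f=0 a=0 g=1 j=0 h=1 clk=0
t6.Δ1 c=1 e=1 b=1 f=0 a=0 g=1 j=0 h=1 clk=1
t6.Δ2 c=1 e=1 b=1 f=0 a=1 g=0 j=0 h=1 clk=1
t6.Δ3 c=1 e=1 b=0 f=0 a=1 g=0 j=0 h=1 clk=1
t7.Δ0 c=1 e=1 b=0 f=0 a=1 g=0 j=0 h=1 clk=1
t7.Δ1 c=1 e=1 b=0 f=0 a=1 g=0 j=0 h=1 clk=0
t8.Δ0 c=1 e=1 b=0 f=0 a=1 g=0 j=0 h=1 clk=0
t8.Δ1 c=1 e=1 b=0 f=0 a=1 g=0 j=0 h=1 clk=1
t8.Δ2 c=1 e=1 b=0 f=0 a=0 g=1 j=0 h=1 clk=1
t8.Δ3 c=1 e=1 b=1 f=0 a=0 g=1 j=0 h=1 clk=1
t9.Δ0 c=1 e=1 b=1 f=0 a=0 g=1 j=0 h=1 clk=1
t9.Δ1 c=1 e=1 b=1 f=0 a=0 g=1 j=0 h=1 clk=0

0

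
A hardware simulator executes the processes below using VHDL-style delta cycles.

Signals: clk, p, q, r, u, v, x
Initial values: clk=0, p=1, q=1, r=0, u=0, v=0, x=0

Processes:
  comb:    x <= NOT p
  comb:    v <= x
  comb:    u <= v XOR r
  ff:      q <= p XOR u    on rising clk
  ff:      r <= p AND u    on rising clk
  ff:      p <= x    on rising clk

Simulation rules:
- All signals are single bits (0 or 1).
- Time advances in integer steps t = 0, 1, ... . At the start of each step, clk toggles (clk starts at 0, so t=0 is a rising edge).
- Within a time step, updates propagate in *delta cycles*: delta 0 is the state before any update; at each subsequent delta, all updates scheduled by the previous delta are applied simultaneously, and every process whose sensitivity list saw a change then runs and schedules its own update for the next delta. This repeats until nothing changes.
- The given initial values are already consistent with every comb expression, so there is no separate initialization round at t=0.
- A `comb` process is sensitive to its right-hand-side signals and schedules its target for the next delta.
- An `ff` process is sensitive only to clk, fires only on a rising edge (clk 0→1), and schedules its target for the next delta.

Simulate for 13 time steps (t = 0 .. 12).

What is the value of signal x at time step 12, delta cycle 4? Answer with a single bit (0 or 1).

1

t0.Δ0 x=0 r=0 v=0 u=0 q=1 clk=0 p=1
t0.Δ1 x=0 r=0 v=0 u=0 q=1 clk=1 p=1
t0.Δ2 x=0 r=0 v=0 u=0 q=1 clk=1 p=0
t0.Δ3 x=1 r=0 v=0 u=0 q=1 clk=1 p=0
t0.Δ4 x=1 r=0 v=1 u=0 q=1 clk=1 p=0
t0.Δ5 x=1 r=0 v=1 u=1 q=1 clk=1 p=0
t1.Δ0 x=1 r=0 v=1 u=1 q=1 clk=1 p=0
t1.Δ1 x=1 r=0 v=1 u=1 q=1 clk=0 p=0
t2.Δ0 x=1 r=0 v=1 u=1 q=1 clk=0 p=0
t2.Δ1 x=1 r=0 v=1 u=1 q=1 clk=1 p=0
t2.Δ2 x=1 r=0 v=1 u=1 q=1 clk=1 p=1
t2.Δ3 x=0 r=0 v=1 u=1 q=1 clk=1 p=1
t2.Δ4 x=0 r=0 v=0 u=1 q=1 clk=1 p=1
t2.Δ5 x=0 r=0 v=0 u=0 q=1 clk=1 p=1
t3.Δ0 x=0 r=0 v=0 u=0 q=1 clk=1 p=1
t3.Δ1 x=0 r=0 v=0 u=0 q=1 clk=0 p=1
t4.Δ0 x=0 r=0 v=0 u=0 q=1 clk=0 p=1
t4.Δ1 x=0 r=0 v=0 u=0 q=1 clk=1 p=1
t4.Δ2 x=0 r=0 v=0 u=0 q=1 clk=1 p=0
t4.Δ3 x=1 r=0 v=0 u=0 q=1 clk=1 p=0
t4.Δ4 x=1 r=0 v=1 u=0 q=1 clk=1 p=0
t4.Δ5 x=1 r=0 v=1 u=1 q=1 clk=1 p=0
t5.Δ0 x=1 r=0 v=1 u=1 q=1 clk=1 p=0
t5.Δ1 x=1 r=0 v=1 u=1 q=1 clk=0 p=0
t6.Δ0 x=1 r=0 v=1 u=1 q=1 clk=0 p=0
t6.Δ1 x=1 r=0 v=1 u=1 q=1 clk=1 p=0
t6.Δ2 x=1 r=0 v=1 u=1 q=1 clk=1 p=1
t6.Δ3 x=0 r=0 v=1 u=1 q=1 clk=1 p=1
t6.Δ4 x=0 r=0 v=0 u=1 q=1 clk=1 p=1
t6.Δ5 x=0 r=0 v=0 u=0 q=1 clk=1 p=1
t7.Δ0 x=0 r=0 v=0 u=0 q=1 clk=1 p=1
t7.Δ1 x=0 r=0 v=0 u=0 q=1 clk=0 p=1
t8.Δ0 x=0 r=0 v=0 u=0 q=1 clk=0 p=1
t8.Δ1 x=0 r=0 v=0 u=0 q=1 clk=1 p=1
t8.Δ2 x=0 r=0 v=0 u=0 q=1 clk=1 p=0
t8.Δ3 x=1 r=0 v=0 u=0 q=1 clk=1 p=0
t8.Δ4 x=1 r=0 v=1 u=0 q=1 clk=1 p=0
t8.Δ5 x=1 r=0 v=1 u=1 q=1 clk=1 p=0
t9.Δ0 x=1 r=0 v=1 u=1 q=1 clk=1 p=0
t9.Δ1 x=1 r=0 v=1 u=1 q=1 clk=0 p=0
t10.Δ0 x=1 r=0 v=1 u=1 q=1 clk=0 p=0
t10.Δ1 x=1 r=0 v=1 u=1 q=1 clk=1 p=0
t10.Δ2 x=1 r=0 v=1 u=1 q=1 clk=1 p=1
t10.Δ3 x=0 r=0 v=1 u=1 q=1 clk=1 p=1
t10.Δ4 x=0 r=0 v=0 u=1 q=1 clk=1 p=1
t10.Δ5 x=0 r=0 v=0 u=0 q=1 clk=1 p=1
t11.Δ0 x=0 r=0 v=0 u=0 q=1 clk=1 p=1
t11.Δ1 x=0 r=0 v=0 u=0 q=1 clk=0 p=1
t12.Δ0 x=0 r=0 v=0 u=0 q=1 clk=0 p=1
t12.Δ1 x=0 r=0 v=0 u=0 q=1 clk=1 p=1
t12.Δ2 x=0 r=0 v=0 u=0 q=1 clk=1 p=0
t12.Δ3 x=1 r=0 v=0 u=0 q=1 clk=1 p=0
t12.Δ4 x=1 r=0 v=1 u=0 q=1 clk=1 p=0
t12.Δ5 x=1 r=0 v=1 u=1 q=1 clk=1 p=0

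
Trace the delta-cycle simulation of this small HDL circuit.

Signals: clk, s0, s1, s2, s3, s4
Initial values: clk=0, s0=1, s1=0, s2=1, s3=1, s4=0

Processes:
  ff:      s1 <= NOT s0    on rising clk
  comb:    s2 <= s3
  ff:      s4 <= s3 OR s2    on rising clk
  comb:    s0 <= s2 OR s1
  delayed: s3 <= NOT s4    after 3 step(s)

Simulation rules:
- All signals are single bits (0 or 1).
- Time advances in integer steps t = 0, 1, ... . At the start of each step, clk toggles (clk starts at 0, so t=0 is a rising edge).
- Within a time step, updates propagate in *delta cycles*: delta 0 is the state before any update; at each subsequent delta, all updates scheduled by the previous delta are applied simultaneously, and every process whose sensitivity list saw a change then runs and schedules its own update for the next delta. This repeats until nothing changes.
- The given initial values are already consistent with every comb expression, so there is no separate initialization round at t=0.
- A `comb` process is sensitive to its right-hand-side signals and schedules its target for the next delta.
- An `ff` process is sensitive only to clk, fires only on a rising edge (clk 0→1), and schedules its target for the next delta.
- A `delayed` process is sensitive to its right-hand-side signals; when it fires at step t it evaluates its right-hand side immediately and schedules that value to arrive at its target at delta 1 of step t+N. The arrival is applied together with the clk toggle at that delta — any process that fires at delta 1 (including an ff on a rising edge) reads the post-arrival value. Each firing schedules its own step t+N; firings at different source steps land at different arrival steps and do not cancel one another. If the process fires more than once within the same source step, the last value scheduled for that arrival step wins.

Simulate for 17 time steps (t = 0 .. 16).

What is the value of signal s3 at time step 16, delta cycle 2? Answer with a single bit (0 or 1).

1

t0.Δ0 s1=0 s2=1 s3=1 s4=0 s0=1 clk=0
t0.Δ1 s1=0 s2=1 s3=1 s4=0 s0=1 clk=1
t0.Δ2 s1=0 s2=1 s3=1 s4=1 s0=1 clk=1
t1.Δ0 s1=0 s2=1 s3=1 s4=1 s0=1 clk=1
t1.Δ1 s1=0 s2=1 s3=1 s4=1 s0=1 clk=0
t2.Δ0 s1=0 s2=1 s3=1 s4=1 s0=1 clk=0
t2.Δ1 s1=0 s2=1 s3=1 s4=1 s0=1 clk=1
t3.Δ0 s1=0 s2=1 s3=1 s4=1 s0=1 clk=1
t3.Δ1 s1=0 s2=1 s3=0 s4=1 s0=1 clk=0
t3.Δ2 s1=0 s2=0 s3=0 s4=1 s0=1 clk=0
t3.Δ3 s1=0 s2=0 s3=0 s4=1 s0=0 clk=0
t4.Δ0 s1=0 s2=0 s3=0 s4=1 s0=0 clk=0
t4.Δ1 s1=0 s2=0 s3=0 s4=1 s0=0 clk=1
t4.Δ2 s1=1 s2=0 s3=0 s4=0 s0=0 clk=1
t4.Δ3 s1=1 s2=0 s3=0 s4=0 s0=1 clk=1
t5.Δ0 s1=1 s2=0 s3=0 s4=0 s0=1 clk=1
t5.Δ1 s1=1 s2=0 s3=0 s4=0 s0=1 clk=0
t6.Δ0 s1=1 s2=0 s3=0 s4=0 s0=1 clk=0
t6.Δ1 s1=1 s2=0 s3=0 s4=0 s0=1 clk=1
t6.Δ2 s1=0 s2=0 s3=0 s4=0 s0=1 clk=1
t6.Δ3 s1=0 s2=0 s3=0 s4=0 s0=0 clk=1
t7.Δ0 s1=0 s2=0 s3=0 s4=0 s0=0 clk=1
t7.Δ1 s1=0 s2=0 s3=1 s4=0 s0=0 clk=0
t7.Δ2 s1=0 s2=1 s3=1 s4=0 s0=0 clk=0
t7.Δ3 s1=0 s2=1 s3=1 s4=0 s0=1 clk=0
t8.Δ0 s1=0 s2=1 s3=1 s4=0 s0=1 clk=0
t8.Δ1 s1=0 s2=1 s3=1 s4=0 s0=1 clk=1
t8.Δ2 s1=0 s2=1 s3=1 s4=1 s0=1 clk=1
t9.Δ0 s1=0 s2=1 s3=1 s4=1 s0=1 clk=1
t9.Δ1 s1=0 s2=1 s3=1 s4=1 s0=1 clk=0
t10.Δ0 s1=0 s2=1 s3=1 s4=1 s0=1 clk=0
t10.Δ1 s1=0 s2=1 s3=1 s4=1 s0=1 clk=1
t11.Δ0 s1=0 s2=1 s3=1 s4=1 s0=1 clk=1
t11.Δ1 s1=0 s2=1 s3=0 s4=1 s0=1 clk=0
t11.Δ2 s1=0 s2=0 s3=0 s4=1 s0=1 clk=0
t11.Δ3 s1=0 s2=0 s3=0 s4=1 s0=0 clk=0
t12.Δ0 s1=0 s2=0 s3=0 s4=1 s0=0 clk=0
t12.Δ1 s1=0 s2=0 s3=0 s4=1 s0=0 clk=1
t12.Δ2 s1=1 s2=0 s3=0 s4=0 s0=0 clk=1
t12.Δ3 s1=1 s2=0 s3=0 s4=0 s0=1 clk=1
t13.Δ0 s1=1 s2=0 s3=0 s4=0 s0=1 clk=1
t13.Δ1 s1=1 s2=0 s3=0 s4=0 s0=1 clk=0
t14.Δ0 s1=1 s2=0 s3=0 s4=0 s0=1 clk=0
t14.Δ1 s1=1 s2=0 s3=0 s4=0 s0=1 clk=1
t14.Δ2 s1=0 s2=0 s3=0 s4=0 s0=1 clk=1
t14.Δ3 s1=0 s2=0 s3=0 s4=0 s0=0 clk=1
t15.Δ0 s1=0 s2=0 s3=0 s4=0 s0=0 clk=1
t15.Δ1 s1=0 s2=0 s3=1 s4=0 s0=0 clk=0
t15.Δ2 s1=0 s2=1 s3=1 s4=0 s0=0 clk=0
t15.Δ3 s1=0 s2=1 s3=1 s4=0 s0=1 clk=0
t16.Δ0 s1=0 s2=1 s3=1 s4=0 s0=1 clk=0
t16.Δ1 s1=0 s2=1 s3=1 s4=0 s0=1 clk=1
t16.Δ2 s1=0 s2=1 s3=1 s4=1 s0=1 clk=1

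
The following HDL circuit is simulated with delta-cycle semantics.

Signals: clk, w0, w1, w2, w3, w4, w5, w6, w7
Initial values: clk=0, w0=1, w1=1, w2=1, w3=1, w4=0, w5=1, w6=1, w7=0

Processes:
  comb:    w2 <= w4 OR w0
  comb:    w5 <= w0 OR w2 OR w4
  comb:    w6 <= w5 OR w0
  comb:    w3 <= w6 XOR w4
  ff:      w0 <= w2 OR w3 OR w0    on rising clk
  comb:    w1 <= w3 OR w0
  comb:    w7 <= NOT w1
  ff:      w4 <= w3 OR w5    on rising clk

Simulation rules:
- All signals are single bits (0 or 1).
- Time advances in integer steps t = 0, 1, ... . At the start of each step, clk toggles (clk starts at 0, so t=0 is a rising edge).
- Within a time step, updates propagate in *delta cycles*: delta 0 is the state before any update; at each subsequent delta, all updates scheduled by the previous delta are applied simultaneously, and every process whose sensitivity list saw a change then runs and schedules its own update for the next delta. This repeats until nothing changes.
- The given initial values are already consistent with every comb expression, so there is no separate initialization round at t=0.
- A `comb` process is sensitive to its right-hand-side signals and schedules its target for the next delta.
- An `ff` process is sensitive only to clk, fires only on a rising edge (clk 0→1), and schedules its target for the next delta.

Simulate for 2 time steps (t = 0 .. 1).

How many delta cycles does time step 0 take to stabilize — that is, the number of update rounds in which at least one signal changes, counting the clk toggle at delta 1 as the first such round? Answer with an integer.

3

t0.Δ0 w2=1 w0=1 w6=1 w4=0 clk=0 w7=0 w3=1 w5=1 w1=1
t0.Δ1 w2=1 w0=1 w6=1 w4=0 clk=1 w7=0 w3=1 w5=1 w1=1
t0.Δ2 w2=1 w0=1 w6=1 w4=1 clk=1 w7=0 w3=1 w5=1 w1=1
t0.Δ3 w2=1 w0=1 w6=1 w4=1 clk=1 w7=0 w3=0 w5=1 w1=1
t1.Δ0 w2=1 w0=1 w6=1 w4=1 clk=1 w7=0 w3=0 w5=1 w1=1
t1.Δ1 w2=1 w0=1 w6=1 w4=1 clk=0 w7=0 w3=0 w5=1 w1=1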